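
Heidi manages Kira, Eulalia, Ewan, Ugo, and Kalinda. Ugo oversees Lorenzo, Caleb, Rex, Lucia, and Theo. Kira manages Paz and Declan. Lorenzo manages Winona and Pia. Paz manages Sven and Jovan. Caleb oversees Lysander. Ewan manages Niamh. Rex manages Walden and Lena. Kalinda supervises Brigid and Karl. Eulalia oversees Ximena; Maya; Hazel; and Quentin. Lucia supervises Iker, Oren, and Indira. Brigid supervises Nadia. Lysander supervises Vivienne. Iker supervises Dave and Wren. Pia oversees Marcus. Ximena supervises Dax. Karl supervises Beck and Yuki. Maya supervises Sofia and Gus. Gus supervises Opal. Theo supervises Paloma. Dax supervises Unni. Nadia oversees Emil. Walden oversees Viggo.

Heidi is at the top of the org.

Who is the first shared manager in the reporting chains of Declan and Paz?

Declan's chain of managers is Kira, Heidi. Paz's chain of managers is Kira, Heidi. The first manager that appears in both chains is Kira.

Kira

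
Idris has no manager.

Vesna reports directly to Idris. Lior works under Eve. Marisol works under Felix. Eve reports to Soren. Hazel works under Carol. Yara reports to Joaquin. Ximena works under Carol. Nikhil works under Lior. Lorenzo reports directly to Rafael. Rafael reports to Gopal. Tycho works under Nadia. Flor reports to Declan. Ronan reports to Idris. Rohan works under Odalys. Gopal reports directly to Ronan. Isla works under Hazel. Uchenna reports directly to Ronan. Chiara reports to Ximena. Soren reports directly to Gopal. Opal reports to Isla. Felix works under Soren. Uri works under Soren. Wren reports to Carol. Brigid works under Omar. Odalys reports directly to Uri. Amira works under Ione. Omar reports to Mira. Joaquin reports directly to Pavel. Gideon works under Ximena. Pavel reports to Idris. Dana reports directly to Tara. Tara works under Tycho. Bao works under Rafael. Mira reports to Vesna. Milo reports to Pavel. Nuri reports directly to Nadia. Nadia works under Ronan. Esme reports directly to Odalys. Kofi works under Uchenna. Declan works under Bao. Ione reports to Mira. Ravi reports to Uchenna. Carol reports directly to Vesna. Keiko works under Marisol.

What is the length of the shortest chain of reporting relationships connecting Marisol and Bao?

Marisol is 3 levels below Gopal, and Bao is 2 levels below Gopal (their lowest common manager). The shortest path runs up from Marisol to Gopal and back down to Bao: 3 + 2 = 5 links.

5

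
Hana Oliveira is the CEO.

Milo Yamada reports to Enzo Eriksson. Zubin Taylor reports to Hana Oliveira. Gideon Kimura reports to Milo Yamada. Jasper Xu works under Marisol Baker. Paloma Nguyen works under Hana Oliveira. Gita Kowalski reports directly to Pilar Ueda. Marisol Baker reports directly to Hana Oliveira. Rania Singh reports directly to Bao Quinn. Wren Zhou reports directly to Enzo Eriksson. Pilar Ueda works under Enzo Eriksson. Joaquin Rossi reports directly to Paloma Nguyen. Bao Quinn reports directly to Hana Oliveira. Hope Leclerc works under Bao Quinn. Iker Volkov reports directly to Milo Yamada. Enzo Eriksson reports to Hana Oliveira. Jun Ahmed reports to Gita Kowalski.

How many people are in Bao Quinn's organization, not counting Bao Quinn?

Bao Quinn directly manages Hope Leclerc, Rania Singh. Hope Leclerc has no reports. Rania Singh has no reports. So Bao Quinn's organization is 2 direct reports plus everyone under them: 1 + 1 = 2.

2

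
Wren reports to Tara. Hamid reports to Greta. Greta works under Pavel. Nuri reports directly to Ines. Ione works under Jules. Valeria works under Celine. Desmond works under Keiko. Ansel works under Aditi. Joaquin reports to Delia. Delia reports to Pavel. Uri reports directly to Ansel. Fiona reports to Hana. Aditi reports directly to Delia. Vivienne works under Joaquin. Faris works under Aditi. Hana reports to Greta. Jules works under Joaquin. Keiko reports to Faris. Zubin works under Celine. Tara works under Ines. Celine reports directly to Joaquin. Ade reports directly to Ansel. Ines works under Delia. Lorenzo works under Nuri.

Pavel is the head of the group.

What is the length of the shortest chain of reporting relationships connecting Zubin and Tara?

Zubin is 3 levels below Delia, and Tara is 2 levels below Delia (their lowest common manager). The shortest path runs up from Zubin to Delia and back down to Tara: 3 + 2 = 5 links.

5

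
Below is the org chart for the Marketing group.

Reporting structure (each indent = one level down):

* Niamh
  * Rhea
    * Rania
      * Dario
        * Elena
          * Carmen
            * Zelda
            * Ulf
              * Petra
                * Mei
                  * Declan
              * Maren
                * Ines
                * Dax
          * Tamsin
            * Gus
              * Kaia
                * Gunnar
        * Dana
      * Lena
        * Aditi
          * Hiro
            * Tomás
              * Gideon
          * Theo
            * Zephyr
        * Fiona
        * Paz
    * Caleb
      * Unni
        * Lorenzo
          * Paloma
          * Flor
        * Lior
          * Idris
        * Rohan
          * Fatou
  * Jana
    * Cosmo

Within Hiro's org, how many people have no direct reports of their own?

The only person in Hiro's organization with no one reporting to them is Gideon. That is 1.

1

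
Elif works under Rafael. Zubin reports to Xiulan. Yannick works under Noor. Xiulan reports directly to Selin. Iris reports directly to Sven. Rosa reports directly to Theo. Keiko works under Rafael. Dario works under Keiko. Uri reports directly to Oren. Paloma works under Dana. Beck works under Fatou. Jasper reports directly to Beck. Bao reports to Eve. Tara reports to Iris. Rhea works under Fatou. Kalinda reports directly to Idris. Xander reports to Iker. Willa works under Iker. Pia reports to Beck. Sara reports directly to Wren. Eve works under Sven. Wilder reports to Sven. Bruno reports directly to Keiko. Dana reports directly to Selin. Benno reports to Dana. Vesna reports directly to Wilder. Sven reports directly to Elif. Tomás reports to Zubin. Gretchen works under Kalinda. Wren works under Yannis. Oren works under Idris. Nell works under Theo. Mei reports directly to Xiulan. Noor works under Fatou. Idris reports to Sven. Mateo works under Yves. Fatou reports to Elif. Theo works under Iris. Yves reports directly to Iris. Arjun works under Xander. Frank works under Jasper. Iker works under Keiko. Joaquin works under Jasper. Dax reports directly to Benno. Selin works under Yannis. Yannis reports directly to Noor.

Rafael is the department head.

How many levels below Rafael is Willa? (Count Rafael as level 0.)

Chain from Willa up to Rafael: Willa → Iker → Keiko → Rafael. That is 3 steps up, so Willa is 3 levels below Rafael.

3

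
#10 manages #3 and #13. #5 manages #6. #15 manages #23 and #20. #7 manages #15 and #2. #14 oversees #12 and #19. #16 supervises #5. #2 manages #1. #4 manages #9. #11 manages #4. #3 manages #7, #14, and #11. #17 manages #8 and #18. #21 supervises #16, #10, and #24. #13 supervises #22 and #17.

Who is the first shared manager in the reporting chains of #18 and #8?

#18's chain of managers is #17, #13, #10, #21. #8's chain of managers is #17, #13, #10, #21. The first manager that appears in both chains is #17.

#17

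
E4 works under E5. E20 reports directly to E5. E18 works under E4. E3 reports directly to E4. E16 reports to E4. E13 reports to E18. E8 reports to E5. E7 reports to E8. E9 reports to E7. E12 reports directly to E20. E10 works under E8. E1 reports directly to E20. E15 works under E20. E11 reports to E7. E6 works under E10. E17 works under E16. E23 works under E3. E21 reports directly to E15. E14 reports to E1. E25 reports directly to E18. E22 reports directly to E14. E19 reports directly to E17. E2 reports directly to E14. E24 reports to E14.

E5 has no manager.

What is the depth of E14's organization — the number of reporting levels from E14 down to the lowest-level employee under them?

The longest chain under E14 runs E14 → E24, which is 1 level below E14.

1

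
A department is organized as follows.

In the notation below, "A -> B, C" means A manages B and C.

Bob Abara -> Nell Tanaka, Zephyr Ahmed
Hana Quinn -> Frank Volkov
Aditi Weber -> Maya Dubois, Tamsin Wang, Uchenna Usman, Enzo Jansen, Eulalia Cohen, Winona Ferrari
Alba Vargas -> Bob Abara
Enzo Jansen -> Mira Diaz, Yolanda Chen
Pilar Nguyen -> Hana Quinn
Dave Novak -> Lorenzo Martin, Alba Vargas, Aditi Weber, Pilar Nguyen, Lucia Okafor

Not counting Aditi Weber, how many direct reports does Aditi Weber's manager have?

4

Aditi Weber reports to Dave Novak. Dave Novak's other direct reports are Lorenzo Martin, Alba Vargas, Pilar Nguyen, Lucia Okafor — 4 peers.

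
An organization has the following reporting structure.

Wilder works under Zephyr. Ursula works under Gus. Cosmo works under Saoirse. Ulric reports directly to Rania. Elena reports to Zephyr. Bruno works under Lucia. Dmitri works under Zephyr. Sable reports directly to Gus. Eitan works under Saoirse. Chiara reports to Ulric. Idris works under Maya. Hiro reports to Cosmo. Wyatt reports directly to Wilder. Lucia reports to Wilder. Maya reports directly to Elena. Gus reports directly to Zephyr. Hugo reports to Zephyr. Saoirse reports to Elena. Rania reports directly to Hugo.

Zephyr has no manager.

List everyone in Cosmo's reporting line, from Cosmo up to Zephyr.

Cosmo -> Saoirse -> Elena -> Zephyr

Cosmo reports to Saoirse. Saoirse reports to Elena. Elena reports to Zephyr. Zephyr is at the top.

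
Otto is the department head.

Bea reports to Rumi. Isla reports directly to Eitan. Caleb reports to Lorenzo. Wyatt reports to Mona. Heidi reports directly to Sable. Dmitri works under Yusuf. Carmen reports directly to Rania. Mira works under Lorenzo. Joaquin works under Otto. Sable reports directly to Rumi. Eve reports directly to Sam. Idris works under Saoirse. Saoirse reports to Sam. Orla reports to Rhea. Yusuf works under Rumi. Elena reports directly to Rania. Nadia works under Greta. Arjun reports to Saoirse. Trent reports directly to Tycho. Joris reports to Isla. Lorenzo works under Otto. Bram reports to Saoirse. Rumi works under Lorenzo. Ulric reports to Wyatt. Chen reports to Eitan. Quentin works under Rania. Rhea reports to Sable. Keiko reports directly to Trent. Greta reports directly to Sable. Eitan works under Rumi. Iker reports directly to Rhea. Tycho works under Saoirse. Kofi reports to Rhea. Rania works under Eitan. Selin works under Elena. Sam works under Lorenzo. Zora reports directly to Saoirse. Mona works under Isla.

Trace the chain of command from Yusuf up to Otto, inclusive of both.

Yusuf -> Rumi -> Lorenzo -> Otto

Yusuf reports to Rumi. Rumi reports to Lorenzo. Lorenzo reports to Otto. Otto is at the top.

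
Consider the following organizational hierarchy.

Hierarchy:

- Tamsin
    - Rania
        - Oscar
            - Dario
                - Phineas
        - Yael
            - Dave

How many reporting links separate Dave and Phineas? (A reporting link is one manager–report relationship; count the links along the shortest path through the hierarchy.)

5

Dave is 2 levels below Rania, and Phineas is 3 levels below Rania (their lowest common manager). The shortest path runs up from Dave to Rania and back down to Phineas: 2 + 3 = 5 links.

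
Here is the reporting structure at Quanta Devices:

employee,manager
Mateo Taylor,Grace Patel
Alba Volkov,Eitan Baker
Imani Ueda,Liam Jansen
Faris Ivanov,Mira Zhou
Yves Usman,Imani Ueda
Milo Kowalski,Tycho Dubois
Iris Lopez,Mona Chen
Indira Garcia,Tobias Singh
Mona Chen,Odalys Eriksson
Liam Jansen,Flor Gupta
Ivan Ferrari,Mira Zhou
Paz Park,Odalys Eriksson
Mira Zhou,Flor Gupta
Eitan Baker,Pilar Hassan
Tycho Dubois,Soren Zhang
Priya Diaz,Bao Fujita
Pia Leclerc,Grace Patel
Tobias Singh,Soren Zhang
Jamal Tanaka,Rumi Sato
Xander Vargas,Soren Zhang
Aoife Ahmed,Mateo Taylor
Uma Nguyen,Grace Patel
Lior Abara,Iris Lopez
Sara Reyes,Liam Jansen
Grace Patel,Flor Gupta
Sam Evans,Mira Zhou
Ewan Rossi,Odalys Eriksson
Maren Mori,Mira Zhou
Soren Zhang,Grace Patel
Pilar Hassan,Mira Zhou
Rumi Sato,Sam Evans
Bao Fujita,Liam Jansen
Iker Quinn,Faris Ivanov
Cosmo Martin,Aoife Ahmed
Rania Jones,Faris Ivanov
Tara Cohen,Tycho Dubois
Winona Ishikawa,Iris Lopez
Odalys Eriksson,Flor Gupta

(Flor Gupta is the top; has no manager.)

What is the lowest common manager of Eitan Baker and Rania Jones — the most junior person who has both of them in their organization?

Mira Zhou

Eitan Baker's chain of managers is Pilar Hassan, Mira Zhou, Flor Gupta. Rania Jones's chain of managers is Faris Ivanov, Mira Zhou, Flor Gupta. The first manager that appears in both chains is Mira Zhou.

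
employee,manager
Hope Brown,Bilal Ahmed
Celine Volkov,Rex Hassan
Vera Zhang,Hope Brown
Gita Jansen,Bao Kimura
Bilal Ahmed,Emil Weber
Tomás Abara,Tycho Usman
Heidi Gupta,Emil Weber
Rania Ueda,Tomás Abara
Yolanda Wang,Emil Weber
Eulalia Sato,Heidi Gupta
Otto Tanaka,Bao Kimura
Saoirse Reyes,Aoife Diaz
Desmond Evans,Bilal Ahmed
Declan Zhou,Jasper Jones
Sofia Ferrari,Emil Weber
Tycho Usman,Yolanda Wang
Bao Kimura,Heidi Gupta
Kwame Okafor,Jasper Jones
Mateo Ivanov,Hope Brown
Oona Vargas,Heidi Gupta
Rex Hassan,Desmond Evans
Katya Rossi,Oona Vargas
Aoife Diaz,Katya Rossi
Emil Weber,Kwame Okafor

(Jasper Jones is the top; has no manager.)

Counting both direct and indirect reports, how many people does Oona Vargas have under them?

Oona Vargas directly manages Katya Rossi. Under Katya Rossi: Aoife Diaz, Saoirse Reyes (2). That's 3 in total.

3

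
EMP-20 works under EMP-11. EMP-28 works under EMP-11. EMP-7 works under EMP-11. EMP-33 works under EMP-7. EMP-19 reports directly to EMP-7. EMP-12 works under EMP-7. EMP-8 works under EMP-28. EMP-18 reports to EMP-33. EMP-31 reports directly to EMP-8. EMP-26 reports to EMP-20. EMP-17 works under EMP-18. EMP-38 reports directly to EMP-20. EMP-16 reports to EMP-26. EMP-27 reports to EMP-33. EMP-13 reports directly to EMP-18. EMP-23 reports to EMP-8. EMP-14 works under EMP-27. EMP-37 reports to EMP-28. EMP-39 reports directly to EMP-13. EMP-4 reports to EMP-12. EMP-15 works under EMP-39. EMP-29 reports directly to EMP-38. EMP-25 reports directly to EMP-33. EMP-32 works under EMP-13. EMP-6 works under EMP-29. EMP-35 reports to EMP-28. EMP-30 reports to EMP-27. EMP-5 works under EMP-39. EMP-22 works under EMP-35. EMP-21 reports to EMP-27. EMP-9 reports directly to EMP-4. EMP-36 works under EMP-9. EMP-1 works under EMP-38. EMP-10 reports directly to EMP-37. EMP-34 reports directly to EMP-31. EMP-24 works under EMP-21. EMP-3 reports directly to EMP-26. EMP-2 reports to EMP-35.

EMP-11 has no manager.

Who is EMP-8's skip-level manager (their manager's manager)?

EMP-11

EMP-8 reports to EMP-28, and EMP-28 reports to EMP-11. So EMP-8's skip-level manager is EMP-11.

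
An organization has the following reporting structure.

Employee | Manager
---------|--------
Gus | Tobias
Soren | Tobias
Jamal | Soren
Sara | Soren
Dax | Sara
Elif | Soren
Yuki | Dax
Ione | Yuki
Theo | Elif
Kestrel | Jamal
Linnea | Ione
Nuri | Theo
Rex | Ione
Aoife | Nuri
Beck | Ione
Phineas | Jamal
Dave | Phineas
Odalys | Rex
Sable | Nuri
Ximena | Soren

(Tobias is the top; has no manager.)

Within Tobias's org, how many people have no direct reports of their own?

9

The people in Tobias's organization with no one reporting to them are Ximena, Sable, Aoife, Beck, Odalys, Linnea, Dave, Kestrel, Gus. That is 9.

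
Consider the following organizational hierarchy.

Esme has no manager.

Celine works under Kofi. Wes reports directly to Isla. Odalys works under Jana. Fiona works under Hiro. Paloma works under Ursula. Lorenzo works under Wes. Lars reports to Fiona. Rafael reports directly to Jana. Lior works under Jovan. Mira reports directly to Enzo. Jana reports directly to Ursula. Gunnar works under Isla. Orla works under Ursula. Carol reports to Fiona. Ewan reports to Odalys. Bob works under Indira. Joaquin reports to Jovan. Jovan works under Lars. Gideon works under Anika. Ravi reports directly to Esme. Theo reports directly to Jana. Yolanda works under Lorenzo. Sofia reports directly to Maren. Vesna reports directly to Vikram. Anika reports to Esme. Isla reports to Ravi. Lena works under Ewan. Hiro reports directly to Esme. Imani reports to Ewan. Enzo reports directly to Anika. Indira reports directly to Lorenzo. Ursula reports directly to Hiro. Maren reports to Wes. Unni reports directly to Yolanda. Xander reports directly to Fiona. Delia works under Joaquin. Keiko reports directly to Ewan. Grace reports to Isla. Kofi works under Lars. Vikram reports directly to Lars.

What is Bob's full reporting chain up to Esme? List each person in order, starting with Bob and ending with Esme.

Bob reports to Indira. Indira reports to Lorenzo. Lorenzo reports to Wes. Wes reports to Isla. Isla reports to Ravi. Ravi reports to Esme. Esme is at the top.

Bob -> Indira -> Lorenzo -> Wes -> Isla -> Ravi -> Esme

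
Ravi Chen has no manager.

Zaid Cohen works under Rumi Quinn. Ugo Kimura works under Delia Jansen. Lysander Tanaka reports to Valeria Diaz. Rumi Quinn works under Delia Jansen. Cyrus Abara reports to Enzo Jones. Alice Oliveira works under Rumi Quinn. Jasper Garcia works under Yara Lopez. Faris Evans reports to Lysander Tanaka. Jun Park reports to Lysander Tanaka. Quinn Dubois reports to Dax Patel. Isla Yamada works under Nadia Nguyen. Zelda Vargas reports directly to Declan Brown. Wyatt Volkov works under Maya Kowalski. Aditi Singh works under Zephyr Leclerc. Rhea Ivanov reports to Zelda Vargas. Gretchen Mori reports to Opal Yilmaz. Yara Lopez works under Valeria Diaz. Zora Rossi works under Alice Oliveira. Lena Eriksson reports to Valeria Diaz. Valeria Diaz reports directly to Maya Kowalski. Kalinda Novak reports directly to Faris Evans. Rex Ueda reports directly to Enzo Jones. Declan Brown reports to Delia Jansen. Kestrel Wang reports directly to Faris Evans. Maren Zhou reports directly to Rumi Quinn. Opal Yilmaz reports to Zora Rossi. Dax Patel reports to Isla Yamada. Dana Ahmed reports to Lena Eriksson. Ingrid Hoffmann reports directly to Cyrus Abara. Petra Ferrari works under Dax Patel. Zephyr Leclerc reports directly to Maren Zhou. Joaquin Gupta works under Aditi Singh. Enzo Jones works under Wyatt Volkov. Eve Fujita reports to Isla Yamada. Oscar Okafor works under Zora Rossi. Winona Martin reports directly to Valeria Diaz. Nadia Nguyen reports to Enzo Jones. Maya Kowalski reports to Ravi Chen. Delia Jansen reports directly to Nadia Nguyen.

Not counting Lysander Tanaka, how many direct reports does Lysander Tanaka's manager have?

Lysander Tanaka reports to Valeria Diaz. Valeria Diaz's other direct reports are Winona Martin, Yara Lopez, Lena Eriksson — 3 peers.

3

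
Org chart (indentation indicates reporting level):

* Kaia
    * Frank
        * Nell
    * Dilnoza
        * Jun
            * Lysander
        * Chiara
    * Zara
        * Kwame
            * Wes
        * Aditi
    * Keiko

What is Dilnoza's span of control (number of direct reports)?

2

Dilnoza directly manages Jun, Chiara. That is 2 direct reports.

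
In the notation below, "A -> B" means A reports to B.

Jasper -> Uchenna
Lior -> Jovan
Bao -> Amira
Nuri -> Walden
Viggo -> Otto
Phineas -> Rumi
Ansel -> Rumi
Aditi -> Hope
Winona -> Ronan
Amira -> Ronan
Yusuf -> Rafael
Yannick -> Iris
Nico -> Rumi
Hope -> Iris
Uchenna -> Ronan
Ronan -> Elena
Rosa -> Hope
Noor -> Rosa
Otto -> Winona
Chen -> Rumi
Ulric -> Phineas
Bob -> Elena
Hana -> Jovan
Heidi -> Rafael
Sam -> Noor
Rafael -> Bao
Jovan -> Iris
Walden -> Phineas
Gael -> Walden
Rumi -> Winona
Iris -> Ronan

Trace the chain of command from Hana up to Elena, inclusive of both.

Hana -> Jovan -> Iris -> Ronan -> Elena

Hana reports to Jovan. Jovan reports to Iris. Iris reports to Ronan. Ronan reports to Elena. Elena is at the top.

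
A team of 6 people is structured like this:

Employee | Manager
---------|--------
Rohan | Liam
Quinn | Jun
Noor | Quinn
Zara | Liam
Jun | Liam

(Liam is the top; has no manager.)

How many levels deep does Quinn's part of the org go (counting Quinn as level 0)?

The longest chain under Quinn runs Quinn → Noor, which is 1 level below Quinn.

1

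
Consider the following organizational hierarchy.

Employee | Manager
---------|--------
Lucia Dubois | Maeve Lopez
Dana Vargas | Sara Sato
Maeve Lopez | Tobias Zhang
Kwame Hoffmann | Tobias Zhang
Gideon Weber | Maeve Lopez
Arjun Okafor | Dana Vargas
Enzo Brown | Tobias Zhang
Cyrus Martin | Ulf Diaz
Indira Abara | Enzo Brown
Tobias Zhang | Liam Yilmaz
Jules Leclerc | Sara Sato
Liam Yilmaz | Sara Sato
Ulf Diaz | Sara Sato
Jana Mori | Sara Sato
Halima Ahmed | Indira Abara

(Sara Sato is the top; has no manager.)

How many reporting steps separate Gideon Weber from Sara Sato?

Chain from Gideon Weber up to Sara Sato: Gideon Weber → Maeve Lopez → Tobias Zhang → Liam Yilmaz → Sara Sato. That is 4 steps up, so Gideon Weber is 4 levels below Sara Sato.

4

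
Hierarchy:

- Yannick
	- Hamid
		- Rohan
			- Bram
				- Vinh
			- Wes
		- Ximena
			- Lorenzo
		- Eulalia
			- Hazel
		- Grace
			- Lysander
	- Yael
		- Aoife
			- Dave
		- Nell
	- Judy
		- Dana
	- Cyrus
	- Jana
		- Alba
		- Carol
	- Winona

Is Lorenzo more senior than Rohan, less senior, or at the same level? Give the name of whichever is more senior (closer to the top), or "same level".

Rohan

Lorenzo is 3 levels below Yannick; Rohan is 2. Rohan is higher.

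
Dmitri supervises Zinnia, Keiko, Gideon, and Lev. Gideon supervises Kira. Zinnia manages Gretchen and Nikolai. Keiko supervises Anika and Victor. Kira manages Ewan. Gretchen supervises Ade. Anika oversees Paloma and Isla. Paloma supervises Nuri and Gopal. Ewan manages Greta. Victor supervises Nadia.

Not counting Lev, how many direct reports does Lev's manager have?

Lev reports to Dmitri. Dmitri's other direct reports are Gideon, Zinnia, Keiko — 3 peers.

3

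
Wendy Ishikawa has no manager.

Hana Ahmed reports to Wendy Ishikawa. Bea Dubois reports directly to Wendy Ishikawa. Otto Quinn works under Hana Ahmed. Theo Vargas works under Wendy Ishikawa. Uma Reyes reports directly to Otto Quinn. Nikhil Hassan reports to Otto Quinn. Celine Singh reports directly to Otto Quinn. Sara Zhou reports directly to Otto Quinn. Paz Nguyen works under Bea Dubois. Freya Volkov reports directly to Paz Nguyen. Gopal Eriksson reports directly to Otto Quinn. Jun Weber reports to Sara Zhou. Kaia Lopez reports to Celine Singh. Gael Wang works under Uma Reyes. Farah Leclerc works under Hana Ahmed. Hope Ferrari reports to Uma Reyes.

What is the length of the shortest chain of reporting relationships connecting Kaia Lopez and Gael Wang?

4

Kaia Lopez is 2 levels below Otto Quinn, and Gael Wang is 2 levels below Otto Quinn (their lowest common manager). The shortest path runs up from Kaia Lopez to Otto Quinn and back down to Gael Wang: 2 + 2 = 4 links.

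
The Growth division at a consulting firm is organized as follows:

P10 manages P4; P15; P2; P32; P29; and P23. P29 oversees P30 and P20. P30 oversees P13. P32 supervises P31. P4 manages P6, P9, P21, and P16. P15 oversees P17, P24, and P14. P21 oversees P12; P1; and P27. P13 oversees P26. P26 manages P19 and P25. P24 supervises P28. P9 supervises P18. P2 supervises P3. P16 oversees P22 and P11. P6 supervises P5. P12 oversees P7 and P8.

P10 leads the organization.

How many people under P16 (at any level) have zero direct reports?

2

The people in P16's organization with no one reporting to them are P11, P22. That is 2.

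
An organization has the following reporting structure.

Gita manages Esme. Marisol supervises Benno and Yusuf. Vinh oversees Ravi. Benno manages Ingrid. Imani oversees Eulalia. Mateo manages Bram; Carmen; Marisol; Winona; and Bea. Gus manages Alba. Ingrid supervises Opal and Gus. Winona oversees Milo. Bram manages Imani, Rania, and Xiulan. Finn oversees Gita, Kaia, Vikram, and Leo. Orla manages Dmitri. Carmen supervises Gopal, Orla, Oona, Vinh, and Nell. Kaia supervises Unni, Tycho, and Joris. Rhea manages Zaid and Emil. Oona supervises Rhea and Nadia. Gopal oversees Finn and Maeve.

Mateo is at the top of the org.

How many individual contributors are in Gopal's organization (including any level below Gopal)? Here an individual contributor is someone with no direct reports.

7

The people in Gopal's organization with no one reporting to them are Maeve, Leo, Vikram, Tycho, Unni, Joris, Esme. That is 7.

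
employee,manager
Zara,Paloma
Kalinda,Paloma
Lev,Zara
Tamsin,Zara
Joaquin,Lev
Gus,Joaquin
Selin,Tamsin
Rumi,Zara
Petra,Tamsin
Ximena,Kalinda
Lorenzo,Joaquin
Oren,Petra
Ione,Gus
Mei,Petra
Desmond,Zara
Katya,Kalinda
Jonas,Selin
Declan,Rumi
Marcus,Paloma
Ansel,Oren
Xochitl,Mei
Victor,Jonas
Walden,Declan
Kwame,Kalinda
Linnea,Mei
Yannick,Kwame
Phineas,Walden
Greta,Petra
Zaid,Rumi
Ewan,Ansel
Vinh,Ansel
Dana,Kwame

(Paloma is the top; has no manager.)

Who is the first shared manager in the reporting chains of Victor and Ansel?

Victor's chain of managers is Jonas, Selin, Tamsin, Zara, Paloma. Ansel's chain of managers is Oren, Petra, Tamsin, Zara, Paloma. The first manager that appears in both chains is Tamsin.

Tamsin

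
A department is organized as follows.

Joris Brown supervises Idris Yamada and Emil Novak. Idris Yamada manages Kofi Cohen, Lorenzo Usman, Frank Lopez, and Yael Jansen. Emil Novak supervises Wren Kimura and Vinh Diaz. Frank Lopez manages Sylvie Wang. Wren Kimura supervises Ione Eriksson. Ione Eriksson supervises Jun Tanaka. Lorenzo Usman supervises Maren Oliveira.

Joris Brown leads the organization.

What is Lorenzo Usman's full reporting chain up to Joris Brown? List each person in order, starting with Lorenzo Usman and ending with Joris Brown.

Lorenzo Usman -> Idris Yamada -> Joris Brown

Lorenzo Usman reports to Idris Yamada. Idris Yamada reports to Joris Brown. Joris Brown is at the top.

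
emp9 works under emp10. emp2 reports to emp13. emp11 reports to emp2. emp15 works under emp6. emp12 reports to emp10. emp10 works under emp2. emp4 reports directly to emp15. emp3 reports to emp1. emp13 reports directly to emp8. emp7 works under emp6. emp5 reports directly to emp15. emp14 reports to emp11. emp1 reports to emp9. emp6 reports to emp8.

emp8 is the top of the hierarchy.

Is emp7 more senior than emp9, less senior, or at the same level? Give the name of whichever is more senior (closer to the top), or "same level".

emp7 is 2 levels below emp8; emp9 is 4. emp7 is higher.

emp7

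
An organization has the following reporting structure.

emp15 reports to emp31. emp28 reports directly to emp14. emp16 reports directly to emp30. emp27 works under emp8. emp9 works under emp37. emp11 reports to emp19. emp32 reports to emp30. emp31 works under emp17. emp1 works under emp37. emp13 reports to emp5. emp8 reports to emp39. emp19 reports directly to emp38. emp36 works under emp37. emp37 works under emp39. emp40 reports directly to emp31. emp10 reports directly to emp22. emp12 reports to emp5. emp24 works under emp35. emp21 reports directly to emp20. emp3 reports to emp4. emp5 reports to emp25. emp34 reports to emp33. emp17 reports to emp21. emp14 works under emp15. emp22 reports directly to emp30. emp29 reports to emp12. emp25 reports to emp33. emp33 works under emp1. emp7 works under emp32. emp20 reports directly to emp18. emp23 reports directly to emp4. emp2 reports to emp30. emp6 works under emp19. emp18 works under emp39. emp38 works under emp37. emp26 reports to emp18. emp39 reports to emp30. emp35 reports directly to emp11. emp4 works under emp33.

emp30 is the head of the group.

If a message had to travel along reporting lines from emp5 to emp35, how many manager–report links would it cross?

8

emp5 is 4 levels below emp37, and emp35 is 4 levels below emp37 (their lowest common manager). The shortest path runs up from emp5 to emp37 and back down to emp35: 4 + 4 = 8 links.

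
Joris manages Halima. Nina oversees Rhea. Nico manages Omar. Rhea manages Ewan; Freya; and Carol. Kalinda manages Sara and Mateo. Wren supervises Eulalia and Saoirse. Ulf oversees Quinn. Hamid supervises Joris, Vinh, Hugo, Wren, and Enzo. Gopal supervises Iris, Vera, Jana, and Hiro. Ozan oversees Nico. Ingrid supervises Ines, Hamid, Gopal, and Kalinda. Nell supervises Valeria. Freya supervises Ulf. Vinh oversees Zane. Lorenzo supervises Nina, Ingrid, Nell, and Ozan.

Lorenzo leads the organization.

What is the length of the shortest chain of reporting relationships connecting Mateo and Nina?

Mateo is 3 levels below Lorenzo, and Nina is 1 level below Lorenzo (their lowest common manager). The shortest path runs up from Mateo to Lorenzo and back down to Nina: 3 + 1 = 4 links.

4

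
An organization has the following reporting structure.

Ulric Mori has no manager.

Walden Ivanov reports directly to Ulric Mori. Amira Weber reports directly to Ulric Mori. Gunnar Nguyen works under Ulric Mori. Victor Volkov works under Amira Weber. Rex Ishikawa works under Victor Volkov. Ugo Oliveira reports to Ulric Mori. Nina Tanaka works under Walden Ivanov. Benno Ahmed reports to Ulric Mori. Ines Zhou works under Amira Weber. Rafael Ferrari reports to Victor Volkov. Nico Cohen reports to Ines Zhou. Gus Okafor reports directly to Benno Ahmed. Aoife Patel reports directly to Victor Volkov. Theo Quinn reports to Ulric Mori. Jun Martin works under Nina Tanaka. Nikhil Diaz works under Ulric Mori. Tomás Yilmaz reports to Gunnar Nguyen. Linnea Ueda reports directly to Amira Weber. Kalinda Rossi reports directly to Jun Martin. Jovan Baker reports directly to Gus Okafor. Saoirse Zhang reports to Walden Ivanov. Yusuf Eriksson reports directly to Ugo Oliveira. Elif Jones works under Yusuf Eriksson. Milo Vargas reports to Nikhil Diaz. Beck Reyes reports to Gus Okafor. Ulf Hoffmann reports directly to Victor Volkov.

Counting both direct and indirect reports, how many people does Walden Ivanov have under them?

Walden Ivanov directly manages Nina Tanaka, Saoirse Zhang. Under Nina Tanaka: Jun Martin, Kalinda Rossi (2). Saoirse Zhang has no reports. So Walden Ivanov's organization is 2 direct reports plus everyone under them: 3 + 1 = 4.

4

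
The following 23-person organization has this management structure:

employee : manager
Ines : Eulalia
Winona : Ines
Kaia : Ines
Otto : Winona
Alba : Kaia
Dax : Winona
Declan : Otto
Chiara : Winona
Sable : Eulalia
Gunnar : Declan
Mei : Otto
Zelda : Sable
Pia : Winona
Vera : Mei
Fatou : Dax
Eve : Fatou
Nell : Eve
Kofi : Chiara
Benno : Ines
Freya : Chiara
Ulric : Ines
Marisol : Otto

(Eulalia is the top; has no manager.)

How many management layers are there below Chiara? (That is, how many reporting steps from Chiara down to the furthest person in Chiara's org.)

1

The longest chain under Chiara runs Chiara → Freya, which is 1 level below Chiara.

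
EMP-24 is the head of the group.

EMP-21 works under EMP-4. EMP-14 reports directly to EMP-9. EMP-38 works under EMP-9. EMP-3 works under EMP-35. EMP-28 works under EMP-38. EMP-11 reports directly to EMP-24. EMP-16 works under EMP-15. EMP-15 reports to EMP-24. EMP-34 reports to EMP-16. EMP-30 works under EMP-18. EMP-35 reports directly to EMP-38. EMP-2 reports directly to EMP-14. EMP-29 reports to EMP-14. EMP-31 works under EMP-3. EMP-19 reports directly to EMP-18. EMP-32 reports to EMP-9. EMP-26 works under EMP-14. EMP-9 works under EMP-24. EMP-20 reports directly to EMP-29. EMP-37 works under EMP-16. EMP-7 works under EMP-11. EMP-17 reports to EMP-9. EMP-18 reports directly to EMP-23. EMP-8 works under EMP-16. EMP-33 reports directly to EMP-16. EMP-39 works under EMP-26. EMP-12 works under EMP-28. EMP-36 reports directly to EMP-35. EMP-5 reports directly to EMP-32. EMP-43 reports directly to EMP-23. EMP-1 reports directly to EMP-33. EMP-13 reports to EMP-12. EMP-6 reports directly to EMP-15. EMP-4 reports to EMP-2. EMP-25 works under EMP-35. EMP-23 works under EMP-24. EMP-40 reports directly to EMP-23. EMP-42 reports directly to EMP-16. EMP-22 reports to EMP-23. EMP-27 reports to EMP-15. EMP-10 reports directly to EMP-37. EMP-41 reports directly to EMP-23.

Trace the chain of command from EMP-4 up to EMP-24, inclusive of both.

EMP-4 -> EMP-2 -> EMP-14 -> EMP-9 -> EMP-24

EMP-4 reports to EMP-2. EMP-2 reports to EMP-14. EMP-14 reports to EMP-9. EMP-9 reports to EMP-24. EMP-24 is at the top.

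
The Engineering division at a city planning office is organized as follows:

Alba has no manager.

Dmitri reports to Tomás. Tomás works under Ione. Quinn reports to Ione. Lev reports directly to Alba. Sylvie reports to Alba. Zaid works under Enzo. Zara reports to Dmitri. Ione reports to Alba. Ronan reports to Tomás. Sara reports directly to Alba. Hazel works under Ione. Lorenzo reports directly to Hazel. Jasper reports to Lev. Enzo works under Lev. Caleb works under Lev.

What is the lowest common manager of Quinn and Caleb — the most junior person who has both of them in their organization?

Quinn's chain of managers is Ione, Alba. Caleb's chain of managers is Lev, Alba. The first manager that appears in both chains is Alba.

Alba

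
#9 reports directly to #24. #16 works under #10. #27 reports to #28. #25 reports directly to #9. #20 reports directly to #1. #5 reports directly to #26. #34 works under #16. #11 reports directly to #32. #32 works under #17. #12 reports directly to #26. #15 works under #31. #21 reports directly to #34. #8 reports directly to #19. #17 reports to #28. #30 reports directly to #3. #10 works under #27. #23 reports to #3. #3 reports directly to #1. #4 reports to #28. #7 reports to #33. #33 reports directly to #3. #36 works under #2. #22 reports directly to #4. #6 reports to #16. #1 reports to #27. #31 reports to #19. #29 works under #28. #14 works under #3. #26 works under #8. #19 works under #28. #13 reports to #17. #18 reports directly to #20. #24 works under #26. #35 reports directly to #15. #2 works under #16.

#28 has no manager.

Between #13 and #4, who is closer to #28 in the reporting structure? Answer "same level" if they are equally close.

#13 is 2 levels below #28; #4 is 1. #4 is higher.

#4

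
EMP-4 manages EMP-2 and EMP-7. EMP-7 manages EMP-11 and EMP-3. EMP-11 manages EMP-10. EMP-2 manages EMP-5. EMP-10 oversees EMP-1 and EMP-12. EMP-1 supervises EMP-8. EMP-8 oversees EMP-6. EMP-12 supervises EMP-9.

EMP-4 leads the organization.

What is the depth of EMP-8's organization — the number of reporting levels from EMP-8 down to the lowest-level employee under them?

The longest chain under EMP-8 runs EMP-8 → EMP-6, which is 1 level below EMP-8.

1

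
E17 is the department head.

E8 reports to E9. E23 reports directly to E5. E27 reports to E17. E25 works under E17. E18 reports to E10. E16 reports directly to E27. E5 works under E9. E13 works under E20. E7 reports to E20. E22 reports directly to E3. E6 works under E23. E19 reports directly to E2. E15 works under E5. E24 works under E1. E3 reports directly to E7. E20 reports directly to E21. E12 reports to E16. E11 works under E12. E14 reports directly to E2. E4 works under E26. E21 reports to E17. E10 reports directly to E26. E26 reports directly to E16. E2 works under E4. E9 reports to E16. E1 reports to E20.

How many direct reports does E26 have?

2

E26 directly manages E10, E4. That is 2 direct reports.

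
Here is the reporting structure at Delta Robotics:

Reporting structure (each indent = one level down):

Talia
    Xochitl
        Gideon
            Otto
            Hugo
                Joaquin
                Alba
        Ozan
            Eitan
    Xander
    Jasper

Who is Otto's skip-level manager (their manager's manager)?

Xochitl

Otto reports to Gideon, and Gideon reports to Xochitl. So Otto's skip-level manager is Xochitl.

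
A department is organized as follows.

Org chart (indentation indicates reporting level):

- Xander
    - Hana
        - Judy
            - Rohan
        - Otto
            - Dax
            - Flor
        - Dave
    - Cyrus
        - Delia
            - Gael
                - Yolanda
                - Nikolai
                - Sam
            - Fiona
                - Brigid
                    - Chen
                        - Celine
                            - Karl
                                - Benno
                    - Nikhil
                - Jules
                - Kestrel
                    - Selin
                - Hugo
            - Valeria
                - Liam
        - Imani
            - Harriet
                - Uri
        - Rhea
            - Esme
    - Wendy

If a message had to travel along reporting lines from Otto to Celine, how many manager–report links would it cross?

8

Otto is 2 levels below Xander, and Celine is 6 levels below Xander (their lowest common manager). The shortest path runs up from Otto to Xander and back down to Celine: 2 + 6 = 8 links.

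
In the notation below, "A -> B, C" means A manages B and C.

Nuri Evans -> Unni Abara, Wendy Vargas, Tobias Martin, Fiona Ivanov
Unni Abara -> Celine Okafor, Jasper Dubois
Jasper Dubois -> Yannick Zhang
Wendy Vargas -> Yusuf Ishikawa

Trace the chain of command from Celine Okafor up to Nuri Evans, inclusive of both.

Celine Okafor reports to Unni Abara. Unni Abara reports to Nuri Evans. Nuri Evans is at the top.

Celine Okafor -> Unni Abara -> Nuri Evans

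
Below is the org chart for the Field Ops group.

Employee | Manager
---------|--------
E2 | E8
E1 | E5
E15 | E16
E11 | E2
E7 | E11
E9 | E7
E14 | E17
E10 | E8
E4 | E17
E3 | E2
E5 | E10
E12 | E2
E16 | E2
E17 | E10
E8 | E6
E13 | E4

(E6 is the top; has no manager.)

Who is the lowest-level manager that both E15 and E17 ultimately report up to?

E8

E15's chain of managers is E16, E2, E8, E6. E17's chain of managers is E10, E8, E6. The first manager that appears in both chains is E8.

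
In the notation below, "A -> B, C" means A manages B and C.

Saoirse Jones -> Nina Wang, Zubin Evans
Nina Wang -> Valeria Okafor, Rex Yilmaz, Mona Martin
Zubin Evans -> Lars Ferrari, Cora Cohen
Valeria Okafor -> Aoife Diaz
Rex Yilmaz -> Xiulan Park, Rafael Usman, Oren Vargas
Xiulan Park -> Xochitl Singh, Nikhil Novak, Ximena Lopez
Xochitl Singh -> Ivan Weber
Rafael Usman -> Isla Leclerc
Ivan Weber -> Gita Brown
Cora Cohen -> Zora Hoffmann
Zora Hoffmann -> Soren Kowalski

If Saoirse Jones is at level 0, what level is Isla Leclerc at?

4

Chain from Isla Leclerc up to Saoirse Jones: Isla Leclerc → Rafael Usman → Rex Yilmaz → Nina Wang → Saoirse Jones. That is 4 steps up, so Isla Leclerc is 4 levels below Saoirse Jones.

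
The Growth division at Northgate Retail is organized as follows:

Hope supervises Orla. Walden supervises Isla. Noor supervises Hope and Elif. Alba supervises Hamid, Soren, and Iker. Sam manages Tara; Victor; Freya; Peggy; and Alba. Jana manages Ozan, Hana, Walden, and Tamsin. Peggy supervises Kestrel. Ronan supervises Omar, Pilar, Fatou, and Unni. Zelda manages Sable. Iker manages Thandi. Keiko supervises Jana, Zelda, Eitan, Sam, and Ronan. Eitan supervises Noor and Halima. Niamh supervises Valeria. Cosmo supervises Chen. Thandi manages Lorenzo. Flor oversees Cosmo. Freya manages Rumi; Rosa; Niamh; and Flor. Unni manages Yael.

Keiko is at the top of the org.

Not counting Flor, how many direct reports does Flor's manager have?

3

Flor reports to Freya. Freya's other direct reports are Rosa, Niamh, Rumi — 3 peers.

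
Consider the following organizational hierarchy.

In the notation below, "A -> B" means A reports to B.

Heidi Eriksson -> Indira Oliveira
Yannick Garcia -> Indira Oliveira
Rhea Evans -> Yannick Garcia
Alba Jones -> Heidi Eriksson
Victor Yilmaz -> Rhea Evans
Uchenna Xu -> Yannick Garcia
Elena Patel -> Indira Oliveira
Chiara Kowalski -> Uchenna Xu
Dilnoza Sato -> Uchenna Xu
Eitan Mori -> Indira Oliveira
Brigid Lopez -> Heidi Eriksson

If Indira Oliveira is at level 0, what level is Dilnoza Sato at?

3

Chain from Dilnoza Sato up to Indira Oliveira: Dilnoza Sato → Uchenna Xu → Yannick Garcia → Indira Oliveira. That is 3 steps up, so Dilnoza Sato is 3 levels below Indira Oliveira.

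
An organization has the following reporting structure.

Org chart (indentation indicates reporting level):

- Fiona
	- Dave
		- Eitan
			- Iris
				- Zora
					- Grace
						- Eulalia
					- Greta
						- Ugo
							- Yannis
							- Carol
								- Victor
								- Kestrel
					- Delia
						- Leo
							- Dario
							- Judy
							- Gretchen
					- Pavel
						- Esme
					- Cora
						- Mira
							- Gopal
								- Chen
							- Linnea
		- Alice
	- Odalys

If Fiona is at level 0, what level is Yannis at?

Chain from Yannis up to Fiona: Yannis → Ugo → Greta → Zora → Iris → Eitan → Dave → Fiona. That is 7 steps up, so Yannis is 7 levels below Fiona.

7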